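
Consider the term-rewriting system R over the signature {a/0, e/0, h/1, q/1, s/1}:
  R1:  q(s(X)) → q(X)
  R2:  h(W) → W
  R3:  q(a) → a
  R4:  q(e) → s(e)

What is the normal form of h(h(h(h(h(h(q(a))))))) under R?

a

1. h(h(h(h(h(h(q(a)))))))  →  h(h(h(h(h(q(a))))))   [R2 at ε]
2. h(h(h(h(h(q(a))))))  →  h(h(h(h(q(a)))))   [R2 at ε]
3. h(h(h(h(q(a)))))  →  h(h(h(q(a))))   [R2 at ε]
4. h(h(h(q(a))))  →  h(h(q(a)))   [R2 at ε]
5. h(h(q(a)))  →  h(q(a))   [R2 at ε]
6. h(q(a))  →  q(a)   [R2 at ε]
7. q(a)  →  a   [R3 at ε]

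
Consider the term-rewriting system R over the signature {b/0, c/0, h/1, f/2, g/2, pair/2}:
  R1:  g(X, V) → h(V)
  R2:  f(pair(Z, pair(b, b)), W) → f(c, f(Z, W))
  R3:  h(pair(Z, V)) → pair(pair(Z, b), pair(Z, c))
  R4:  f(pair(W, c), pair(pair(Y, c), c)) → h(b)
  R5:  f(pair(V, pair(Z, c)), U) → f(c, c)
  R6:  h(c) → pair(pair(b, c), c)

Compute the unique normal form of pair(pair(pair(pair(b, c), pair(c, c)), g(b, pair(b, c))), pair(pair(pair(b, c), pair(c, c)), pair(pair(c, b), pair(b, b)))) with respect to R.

1. pair(pair(pair(pair(b, c), pair(c, c)), g(b, pair(b, c))), pair(pair(pair(b, c), pair(c, c)), pair(pair(c, b), pair(b, b))))  →  pair(pair(pair(pair(b, c), pair(c, c)), h(pair(b, c))), pair(pair(pair(b, c), pair(c, c)), pair(pair(c, b), pair(b, b))))   [R1 at 1.2]
2. pair(pair(pair(pair(b, c), pair(c, c)), h(pair(b, c))), pair(pair(pair(b, c), pair(c, c)), pair(pair(c, b), pair(b, b))))  →  pair(pair(pair(pair(b, c), pair(c, c)), pair(pair(b, b), pair(b, c))), pair(pair(pair(b, c), pair(c, c)), pair(pair(c, b), pair(b, b))))   [R3 at 1.2]

pair(pair(pair(pair(b, c), pair(c, c)), pair(pair(b, b), pair(b, c))), pair(pair(pair(b, c), pair(c, c)), pair(pair(c, b), pair(b, b))))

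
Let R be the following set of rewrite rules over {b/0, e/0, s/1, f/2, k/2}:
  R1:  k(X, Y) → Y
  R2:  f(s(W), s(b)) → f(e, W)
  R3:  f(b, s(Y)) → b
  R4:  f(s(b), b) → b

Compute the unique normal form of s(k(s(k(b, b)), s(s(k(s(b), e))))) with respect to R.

s(s(s(e)))

1. s(k(s(k(b, b)), s(s(k(s(b), e)))))  →  s(s(s(k(s(b), e))))   [R1 at 1]
2. s(s(s(k(s(b), e))))  →  s(s(s(e)))   [R1 at 1.1.1]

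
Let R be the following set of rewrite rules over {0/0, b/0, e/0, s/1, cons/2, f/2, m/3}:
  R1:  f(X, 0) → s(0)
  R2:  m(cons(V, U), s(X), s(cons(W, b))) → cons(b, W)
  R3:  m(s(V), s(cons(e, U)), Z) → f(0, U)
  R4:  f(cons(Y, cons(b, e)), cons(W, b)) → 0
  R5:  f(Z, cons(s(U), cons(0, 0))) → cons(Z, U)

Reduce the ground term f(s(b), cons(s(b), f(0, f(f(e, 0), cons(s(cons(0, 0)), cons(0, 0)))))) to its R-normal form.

1. f(s(b), cons(s(b), f(0, f(f(e, 0), cons(s(cons(0, 0)), cons(0, 0))))))  →  f(s(b), cons(s(b), f(0, cons(f(e, 0), cons(0, 0)))))   [R5 at 2.2.2]
2. f(s(b), cons(s(b), f(0, cons(f(e, 0), cons(0, 0)))))  →  f(s(b), cons(s(b), f(0, cons(s(0), cons(0, 0)))))   [R1 at 2.2.2.1]
3. f(s(b), cons(s(b), f(0, cons(s(0), cons(0, 0)))))  →  f(s(b), cons(s(b), cons(0, 0)))   [R5 at 2.2]
4. f(s(b), cons(s(b), cons(0, 0)))  →  cons(s(b), b)   [R5 at ε]

cons(s(b), b)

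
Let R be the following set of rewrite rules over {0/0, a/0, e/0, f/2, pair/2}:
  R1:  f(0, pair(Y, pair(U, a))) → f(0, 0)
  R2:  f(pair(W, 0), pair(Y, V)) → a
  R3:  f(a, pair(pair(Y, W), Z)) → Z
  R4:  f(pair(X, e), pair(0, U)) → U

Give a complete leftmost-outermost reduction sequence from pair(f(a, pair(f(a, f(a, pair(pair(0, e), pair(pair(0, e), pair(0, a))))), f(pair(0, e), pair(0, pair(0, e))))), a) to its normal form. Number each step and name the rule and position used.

pair(pair(0, e), a)

1. pair(f(a, pair(f(a, f(a, pair(pair(0, e), pair(pair(0, e), pair(0, a))))), f(pair(0, e), pair(0, pair(0, e))))), a)  →  pair(f(a, pair(f(a, pair(pair(0, e), pair(0, a))), f(pair(0, e), pair(0, pair(0, e))))), a)   [R3 at 1.2.1.2]
2. pair(f(a, pair(f(a, pair(pair(0, e), pair(0, a))), f(pair(0, e), pair(0, pair(0, e))))), a)  →  pair(f(a, pair(pair(0, a), f(pair(0, e), pair(0, pair(0, e))))), a)   [R3 at 1.2.1]
3. pair(f(a, pair(pair(0, a), f(pair(0, e), pair(0, pair(0, e))))), a)  →  pair(f(pair(0, e), pair(0, pair(0, e))), a)   [R3 at 1]
4. pair(f(pair(0, e), pair(0, pair(0, e))), a)  →  pair(pair(0, e), a)   [R4 at 1]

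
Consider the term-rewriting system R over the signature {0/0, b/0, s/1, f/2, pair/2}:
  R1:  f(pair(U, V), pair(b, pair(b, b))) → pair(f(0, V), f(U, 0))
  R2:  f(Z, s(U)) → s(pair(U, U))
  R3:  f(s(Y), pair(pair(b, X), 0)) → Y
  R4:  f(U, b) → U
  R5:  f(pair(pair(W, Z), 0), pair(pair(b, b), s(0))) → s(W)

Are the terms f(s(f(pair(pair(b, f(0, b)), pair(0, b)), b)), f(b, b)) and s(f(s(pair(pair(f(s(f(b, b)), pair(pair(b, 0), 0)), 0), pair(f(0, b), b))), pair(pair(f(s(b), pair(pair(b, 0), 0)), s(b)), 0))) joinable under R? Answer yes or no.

yes — NF(t₁) = s(pair(pair(b, 0), pair(0, b))), NF(t₂) = s(pair(pair(b, 0), pair(0, b)))

Reduce t₁ = f(s(f(pair(pair(b, f(0, b)), pair(0, b)), b)), f(b, b)):
1. f(s(f(pair(pair(b, f(0, b)), pair(0, b)), b)), f(b, b))  →  f(s(pair(pair(b, f(0, b)), pair(0, b))), f(b, b))   [R4 at 1.1]
2. f(s(pair(pair(b, f(0, b)), pair(0, b))), f(b, b))  →  f(s(pair(pair(b, 0), pair(0, b))), f(b, b))   [R4 at 1.1.1.2]
3. f(s(pair(pair(b, 0), pair(0, b))), f(b, b))  →  f(s(pair(pair(b, 0), pair(0, b))), b)   [R4 at 2]
4. f(s(pair(pair(b, 0), pair(0, b))), b)  →  s(pair(pair(b, 0), pair(0, b)))   [R4 at ε]

Reduce t₂ = s(f(s(pair(pair(f(s(f(b, b)), pair(pair(b, 0), 0)), 0), pair(f(0, b), b))), pair(pair(f(s(b), pair(pair(b, 0), 0)), s(b)), 0))):
1. s(f(s(pair(pair(f(s(f(b, b)), pair(pair(b, 0), 0)), 0), pair(f(0, b), b))), pair(pair(f(s(b), pair(pair(b, 0), 0)), s(b)), 0)))  →  s(f(s(pair(pair(f(b, b), 0), pair(f(0, b), b))), pair(pair(f(s(b), pair(pair(b, 0), 0)), s(b)), 0)))   [R3 at 1.1.1.1.1]
2. s(f(s(pair(pair(f(b, b), 0), pair(f(0, b), b))), pair(pair(f(s(b), pair(pair(b, 0), 0)), s(b)), 0)))  →  s(f(s(pair(pair(b, 0), pair(f(0, b), b))), pair(pair(f(s(b), pair(pair(b, 0), 0)), s(b)), 0)))   [R4 at 1.1.1.1.1]
3. s(f(s(pair(pair(b, 0), pair(f(0, b), b))), pair(pair(f(s(b), pair(pair(b, 0), 0)), s(b)), 0)))  →  s(f(s(pair(pair(b, 0), pair(0, b))), pair(pair(f(s(b), pair(pair(b, 0), 0)), s(b)), 0)))   [R4 at 1.1.1.2.1]
4. s(f(s(pair(pair(b, 0), pair(0, b))), pair(pair(f(s(b), pair(pair(b, 0), 0)), s(b)), 0)))  →  s(f(s(pair(pair(b, 0), pair(0, b))), pair(pair(b, s(b)), 0)))   [R3 at 1.2.1.1]
5. s(f(s(pair(pair(b, 0), pair(0, b))), pair(pair(b, s(b)), 0)))  →  s(pair(pair(b, 0), pair(0, b)))   [R3 at 1]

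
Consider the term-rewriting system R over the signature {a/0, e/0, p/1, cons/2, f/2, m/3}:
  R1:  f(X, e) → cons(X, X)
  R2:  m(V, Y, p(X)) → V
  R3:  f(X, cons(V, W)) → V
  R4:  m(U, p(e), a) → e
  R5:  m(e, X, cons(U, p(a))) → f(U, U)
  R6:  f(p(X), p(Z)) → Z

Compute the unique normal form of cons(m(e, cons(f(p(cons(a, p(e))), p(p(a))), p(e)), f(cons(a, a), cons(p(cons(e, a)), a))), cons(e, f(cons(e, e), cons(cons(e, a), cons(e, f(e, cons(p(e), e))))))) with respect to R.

1. cons(m(e, cons(f(p(cons(a, p(e))), p(p(a))), p(e)), f(cons(a, a), cons(p(cons(e, a)), a))), cons(e, f(cons(e, e), cons(cons(e, a), cons(e, f(e, cons(p(e), e)))))))  →  cons(m(e, cons(p(a), p(e)), f(cons(a, a), cons(p(cons(e, a)), a))), cons(e, f(cons(e, e), cons(cons(e, a), cons(e, f(e, cons(p(e), e)))))))   [R6 at 1.2.1]
2. cons(m(e, cons(p(a), p(e)), f(cons(a, a), cons(p(cons(e, a)), a))), cons(e, f(cons(e, e), cons(cons(e, a), cons(e, f(e, cons(p(e), e)))))))  →  cons(m(e, cons(p(a), p(e)), p(cons(e, a))), cons(e, f(cons(e, e), cons(cons(e, a), cons(e, f(e, cons(p(e), e)))))))   [R3 at 1.3]
3. cons(m(e, cons(p(a), p(e)), p(cons(e, a))), cons(e, f(cons(e, e), cons(cons(e, a), cons(e, f(e, cons(p(e), e)))))))  →  cons(e, cons(e, f(cons(e, e), cons(cons(e, a), cons(e, f(e, cons(p(e), e)))))))   [R2 at 1]
4. cons(e, cons(e, f(cons(e, e), cons(cons(e, a), cons(e, f(e, cons(p(e), e)))))))  →  cons(e, cons(e, cons(e, a)))   [R3 at 2.2]

cons(e, cons(e, cons(e, a)))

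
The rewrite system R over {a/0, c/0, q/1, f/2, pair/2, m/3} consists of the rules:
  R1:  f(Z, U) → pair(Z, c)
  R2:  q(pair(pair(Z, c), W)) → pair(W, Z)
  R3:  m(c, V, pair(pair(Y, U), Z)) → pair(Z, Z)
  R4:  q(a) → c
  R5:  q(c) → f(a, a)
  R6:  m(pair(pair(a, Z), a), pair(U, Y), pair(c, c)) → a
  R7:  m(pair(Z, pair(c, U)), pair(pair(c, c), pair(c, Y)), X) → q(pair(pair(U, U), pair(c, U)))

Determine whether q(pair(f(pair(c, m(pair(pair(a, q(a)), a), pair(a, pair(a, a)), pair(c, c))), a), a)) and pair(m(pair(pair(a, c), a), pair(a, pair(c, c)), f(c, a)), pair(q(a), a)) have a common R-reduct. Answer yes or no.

Reduce t₁ = q(pair(f(pair(c, m(pair(pair(a, q(a)), a), pair(a, pair(a, a)), pair(c, c))), a), a)):
1. q(pair(f(pair(c, m(pair(pair(a, q(a)), a), pair(a, pair(a, a)), pair(c, c))), a), a))  →  q(pair(pair(pair(c, m(pair(pair(a, q(a)), a), pair(a, pair(a, a)), pair(c, c))), c), a))   [R1 at 1.1]
2. q(pair(pair(pair(c, m(pair(pair(a, q(a)), a), pair(a, pair(a, a)), pair(c, c))), c), a))  →  pair(a, pair(c, m(pair(pair(a, q(a)), a), pair(a, pair(a, a)), pair(c, c))))   [R2 at ε]
3. pair(a, pair(c, m(pair(pair(a, q(a)), a), pair(a, pair(a, a)), pair(c, c))))  →  pair(a, pair(c, a))   [R6 at 2.2]

Reduce t₂ = pair(m(pair(pair(a, c), a), pair(a, pair(c, c)), f(c, a)), pair(q(a), a)):
1. pair(m(pair(pair(a, c), a), pair(a, pair(c, c)), f(c, a)), pair(q(a), a))  →  pair(m(pair(pair(a, c), a), pair(a, pair(c, c)), pair(c, c)), pair(q(a), a))   [R1 at 1.3]
2. pair(m(pair(pair(a, c), a), pair(a, pair(c, c)), pair(c, c)), pair(q(a), a))  →  pair(a, pair(q(a), a))   [R6 at 1]
3. pair(a, pair(q(a), a))  →  pair(a, pair(c, a))   [R4 at 2.1]

yes — NF(t₁) = pair(a, pair(c, a)), NF(t₂) = pair(a, pair(c, a))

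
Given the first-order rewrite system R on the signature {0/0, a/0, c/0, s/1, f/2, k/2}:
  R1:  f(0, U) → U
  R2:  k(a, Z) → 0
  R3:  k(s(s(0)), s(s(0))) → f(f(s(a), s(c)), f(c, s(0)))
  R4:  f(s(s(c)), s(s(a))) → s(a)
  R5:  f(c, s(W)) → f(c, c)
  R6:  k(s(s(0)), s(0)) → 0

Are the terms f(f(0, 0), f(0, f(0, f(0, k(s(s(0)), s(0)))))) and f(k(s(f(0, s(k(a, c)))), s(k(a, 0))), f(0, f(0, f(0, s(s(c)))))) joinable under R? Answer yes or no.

no — NF(t₁) = 0, NF(t₂) = s(s(c))

Reduce t₁ = f(f(0, 0), f(0, f(0, f(0, k(s(s(0)), s(0)))))):
1. f(f(0, 0), f(0, f(0, f(0, k(s(s(0)), s(0))))))  →  f(0, f(0, f(0, f(0, k(s(s(0)), s(0))))))   [R1 at 1]
2. f(0, f(0, f(0, f(0, k(s(s(0)), s(0))))))  →  f(0, f(0, f(0, k(s(s(0)), s(0)))))   [R1 at ε]
3. f(0, f(0, f(0, k(s(s(0)), s(0)))))  →  f(0, f(0, k(s(s(0)), s(0))))   [R1 at ε]
4. f(0, f(0, k(s(s(0)), s(0))))  →  f(0, k(s(s(0)), s(0)))   [R1 at ε]
5. f(0, k(s(s(0)), s(0)))  →  k(s(s(0)), s(0))   [R1 at ε]
6. k(s(s(0)), s(0))  →  0   [R6 at ε]

Reduce t₂ = f(k(s(f(0, s(k(a, c)))), s(k(a, 0))), f(0, f(0, f(0, s(s(c)))))):
1. f(k(s(f(0, s(k(a, c)))), s(k(a, 0))), f(0, f(0, f(0, s(s(c))))))  →  f(k(s(s(k(a, c))), s(k(a, 0))), f(0, f(0, f(0, s(s(c))))))   [R1 at 1.1.1]
2. f(k(s(s(k(a, c))), s(k(a, 0))), f(0, f(0, f(0, s(s(c))))))  →  f(k(s(s(0)), s(k(a, 0))), f(0, f(0, f(0, s(s(c))))))   [R2 at 1.1.1.1]
3. f(k(s(s(0)), s(k(a, 0))), f(0, f(0, f(0, s(s(c))))))  →  f(k(s(s(0)), s(0)), f(0, f(0, f(0, s(s(c))))))   [R2 at 1.2.1]
4. f(k(s(s(0)), s(0)), f(0, f(0, f(0, s(s(c))))))  →  f(0, f(0, f(0, f(0, s(s(c))))))   [R6 at 1]
5. f(0, f(0, f(0, f(0, s(s(c))))))  →  f(0, f(0, f(0, s(s(c)))))   [R1 at ε]
6. f(0, f(0, f(0, s(s(c)))))  →  f(0, f(0, s(s(c))))   [R1 at ε]
7. f(0, f(0, s(s(c))))  →  f(0, s(s(c)))   [R1 at ε]
8. f(0, s(s(c)))  →  s(s(c))   [R1 at ε]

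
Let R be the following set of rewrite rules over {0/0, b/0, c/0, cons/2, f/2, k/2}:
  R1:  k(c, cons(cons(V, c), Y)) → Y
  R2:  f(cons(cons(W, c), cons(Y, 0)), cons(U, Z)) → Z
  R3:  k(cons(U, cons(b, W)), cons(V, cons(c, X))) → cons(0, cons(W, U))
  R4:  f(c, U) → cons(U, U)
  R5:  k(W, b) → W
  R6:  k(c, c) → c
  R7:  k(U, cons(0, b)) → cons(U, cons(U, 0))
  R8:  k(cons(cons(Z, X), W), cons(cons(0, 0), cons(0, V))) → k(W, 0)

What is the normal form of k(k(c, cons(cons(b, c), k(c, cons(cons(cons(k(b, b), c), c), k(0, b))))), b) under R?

0

1. k(k(c, cons(cons(b, c), k(c, cons(cons(cons(k(b, b), c), c), k(0, b))))), b)  →  k(c, cons(cons(b, c), k(c, cons(cons(cons(k(b, b), c), c), k(0, b)))))   [R5 at ε]
2. k(c, cons(cons(b, c), k(c, cons(cons(cons(k(b, b), c), c), k(0, b)))))  →  k(c, cons(cons(cons(k(b, b), c), c), k(0, b)))   [R1 at ε]
3. k(c, cons(cons(cons(k(b, b), c), c), k(0, b)))  →  k(0, b)   [R1 at ε]
4. k(0, b)  →  0   [R5 at ε]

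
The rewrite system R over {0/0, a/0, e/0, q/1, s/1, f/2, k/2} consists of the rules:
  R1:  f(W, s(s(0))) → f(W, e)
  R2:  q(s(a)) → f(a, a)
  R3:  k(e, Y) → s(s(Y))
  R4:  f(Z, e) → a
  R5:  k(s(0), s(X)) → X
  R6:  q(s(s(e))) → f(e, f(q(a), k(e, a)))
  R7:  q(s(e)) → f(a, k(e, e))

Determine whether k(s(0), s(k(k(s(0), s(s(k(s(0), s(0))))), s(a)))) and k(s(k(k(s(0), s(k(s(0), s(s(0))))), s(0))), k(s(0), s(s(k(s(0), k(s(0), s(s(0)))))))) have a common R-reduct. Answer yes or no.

Reduce t₁ = k(s(0), s(k(k(s(0), s(s(k(s(0), s(0))))), s(a)))):
1. k(s(0), s(k(k(s(0), s(s(k(s(0), s(0))))), s(a))))  →  k(k(s(0), s(s(k(s(0), s(0))))), s(a))   [R5 at ε]
2. k(k(s(0), s(s(k(s(0), s(0))))), s(a))  →  k(s(k(s(0), s(0))), s(a))   [R5 at 1]
3. k(s(k(s(0), s(0))), s(a))  →  k(s(0), s(a))   [R5 at 1.1]
4. k(s(0), s(a))  →  a   [R5 at ε]

Reduce t₂ = k(s(k(k(s(0), s(k(s(0), s(s(0))))), s(0))), k(s(0), s(s(k(s(0), k(s(0), s(s(0)))))))):
1. k(s(k(k(s(0), s(k(s(0), s(s(0))))), s(0))), k(s(0), s(s(k(s(0), k(s(0), s(s(0))))))))  →  k(s(k(k(s(0), s(s(0))), s(0))), k(s(0), s(s(k(s(0), k(s(0), s(s(0))))))))   [R5 at 1.1.1]
2. k(s(k(k(s(0), s(s(0))), s(0))), k(s(0), s(s(k(s(0), k(s(0), s(s(0))))))))  →  k(s(k(s(0), s(0))), k(s(0), s(s(k(s(0), k(s(0), s(s(0))))))))   [R5 at 1.1.1]
3. k(s(k(s(0), s(0))), k(s(0), s(s(k(s(0), k(s(0), s(s(0))))))))  →  k(s(0), k(s(0), s(s(k(s(0), k(s(0), s(s(0))))))))   [R5 at 1.1]
4. k(s(0), k(s(0), s(s(k(s(0), k(s(0), s(s(0))))))))  →  k(s(0), s(k(s(0), k(s(0), s(s(0))))))   [R5 at 2]
5. k(s(0), s(k(s(0), k(s(0), s(s(0))))))  →  k(s(0), k(s(0), s(s(0))))   [R5 at ε]
6. k(s(0), k(s(0), s(s(0))))  →  k(s(0), s(0))   [R5 at 2]
7. k(s(0), s(0))  →  0   [R5 at ε]

no — NF(t₁) = a, NF(t₂) = 0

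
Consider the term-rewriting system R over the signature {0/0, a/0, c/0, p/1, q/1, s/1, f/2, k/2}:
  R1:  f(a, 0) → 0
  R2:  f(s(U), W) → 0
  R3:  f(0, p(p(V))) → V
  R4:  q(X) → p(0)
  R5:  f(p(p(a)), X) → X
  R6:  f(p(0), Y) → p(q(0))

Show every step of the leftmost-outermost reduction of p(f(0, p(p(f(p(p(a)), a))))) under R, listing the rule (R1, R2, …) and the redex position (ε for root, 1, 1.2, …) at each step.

1. p(f(0, p(p(f(p(p(a)), a)))))  →  p(f(p(p(a)), a))   [R3 at 1]
2. p(f(p(p(a)), a))  →  p(a)   [R5 at 1]

p(a)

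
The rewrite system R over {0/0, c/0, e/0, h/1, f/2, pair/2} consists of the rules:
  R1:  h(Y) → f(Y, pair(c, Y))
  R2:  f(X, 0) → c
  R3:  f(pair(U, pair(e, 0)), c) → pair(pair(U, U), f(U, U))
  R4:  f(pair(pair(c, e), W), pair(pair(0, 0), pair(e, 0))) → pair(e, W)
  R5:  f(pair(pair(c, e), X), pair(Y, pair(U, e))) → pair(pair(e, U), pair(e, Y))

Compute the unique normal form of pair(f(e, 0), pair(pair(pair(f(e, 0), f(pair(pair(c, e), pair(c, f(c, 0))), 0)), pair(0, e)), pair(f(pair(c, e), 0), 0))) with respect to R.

pair(c, pair(pair(pair(c, c), pair(0, e)), pair(c, 0)))

1. pair(f(e, 0), pair(pair(pair(f(e, 0), f(pair(pair(c, e), pair(c, f(c, 0))), 0)), pair(0, e)), pair(f(pair(c, e), 0), 0)))  →  pair(c, pair(pair(pair(f(e, 0), f(pair(pair(c, e), pair(c, f(c, 0))), 0)), pair(0, e)), pair(f(pair(c, e), 0), 0)))   [R2 at 1]
2. pair(c, pair(pair(pair(f(e, 0), f(pair(pair(c, e), pair(c, f(c, 0))), 0)), pair(0, e)), pair(f(pair(c, e), 0), 0)))  →  pair(c, pair(pair(pair(c, f(pair(pair(c, e), pair(c, f(c, 0))), 0)), pair(0, e)), pair(f(pair(c, e), 0), 0)))   [R2 at 2.1.1.1]
3. pair(c, pair(pair(pair(c, f(pair(pair(c, e), pair(c, f(c, 0))), 0)), pair(0, e)), pair(f(pair(c, e), 0), 0)))  →  pair(c, pair(pair(pair(c, c), pair(0, e)), pair(f(pair(c, e), 0), 0)))   [R2 at 2.1.1.2]
4. pair(c, pair(pair(pair(c, c), pair(0, e)), pair(f(pair(c, e), 0), 0)))  →  pair(c, pair(pair(pair(c, c), pair(0, e)), pair(c, 0)))   [R2 at 2.2.1]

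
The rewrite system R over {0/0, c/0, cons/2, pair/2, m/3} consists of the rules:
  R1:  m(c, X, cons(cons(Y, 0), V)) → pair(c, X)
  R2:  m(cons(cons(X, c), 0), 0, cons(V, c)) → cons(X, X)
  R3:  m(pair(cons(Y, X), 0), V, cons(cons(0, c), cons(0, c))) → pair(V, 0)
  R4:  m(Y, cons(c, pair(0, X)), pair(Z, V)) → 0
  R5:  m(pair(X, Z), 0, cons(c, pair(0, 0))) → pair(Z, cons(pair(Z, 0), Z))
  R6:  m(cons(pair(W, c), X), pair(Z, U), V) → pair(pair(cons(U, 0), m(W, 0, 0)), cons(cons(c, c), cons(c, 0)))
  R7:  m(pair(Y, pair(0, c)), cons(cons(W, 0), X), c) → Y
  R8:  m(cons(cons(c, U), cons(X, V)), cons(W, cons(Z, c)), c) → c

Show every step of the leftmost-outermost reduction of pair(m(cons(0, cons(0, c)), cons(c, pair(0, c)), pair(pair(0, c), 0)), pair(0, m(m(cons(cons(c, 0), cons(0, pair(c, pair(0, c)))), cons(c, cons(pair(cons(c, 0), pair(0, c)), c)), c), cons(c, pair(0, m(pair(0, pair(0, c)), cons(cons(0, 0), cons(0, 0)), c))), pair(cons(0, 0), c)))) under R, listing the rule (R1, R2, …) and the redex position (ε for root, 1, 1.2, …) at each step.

1. pair(m(cons(0, cons(0, c)), cons(c, pair(0, c)), pair(pair(0, c), 0)), pair(0, m(m(cons(cons(c, 0), cons(0, pair(c, pair(0, c)))), cons(c, cons(pair(cons(c, 0), pair(0, c)), c)), c), cons(c, pair(0, m(pair(0, pair(0, c)), cons(cons(0, 0), cons(0, 0)), c))), pair(cons(0, 0), c))))  →  pair(0, pair(0, m(m(cons(cons(c, 0), cons(0, pair(c, pair(0, c)))), cons(c, cons(pair(cons(c, 0), pair(0, c)), c)), c), cons(c, pair(0, m(pair(0, pair(0, c)), cons(cons(0, 0), cons(0, 0)), c))), pair(cons(0, 0), c))))   [R4 at 1]
2. pair(0, pair(0, m(m(cons(cons(c, 0), cons(0, pair(c, pair(0, c)))), cons(c, cons(pair(cons(c, 0), pair(0, c)), c)), c), cons(c, pair(0, m(pair(0, pair(0, c)), cons(cons(0, 0), cons(0, 0)), c))), pair(cons(0, 0), c))))  →  pair(0, pair(0, 0))   [R4 at 2.2]

pair(0, pair(0, 0))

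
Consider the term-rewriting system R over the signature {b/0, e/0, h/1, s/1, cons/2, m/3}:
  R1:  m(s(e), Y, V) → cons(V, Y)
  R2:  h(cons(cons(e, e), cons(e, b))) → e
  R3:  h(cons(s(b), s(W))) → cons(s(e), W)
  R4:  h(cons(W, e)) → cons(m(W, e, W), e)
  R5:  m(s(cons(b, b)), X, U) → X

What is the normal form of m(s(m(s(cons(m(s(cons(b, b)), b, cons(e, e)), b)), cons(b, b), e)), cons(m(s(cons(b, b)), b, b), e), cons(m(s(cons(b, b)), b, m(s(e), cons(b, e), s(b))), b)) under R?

1. m(s(m(s(cons(m(s(cons(b, b)), b, cons(e, e)), b)), cons(b, b), e)), cons(m(s(cons(b, b)), b, b), e), cons(m(s(cons(b, b)), b, m(s(e), cons(b, e), s(b))), b))  →  m(s(m(s(cons(b, b)), cons(b, b), e)), cons(m(s(cons(b, b)), b, b), e), cons(m(s(cons(b, b)), b, m(s(e), cons(b, e), s(b))), b))   [R5 at 1.1.1.1.1]
2. m(s(m(s(cons(b, b)), cons(b, b), e)), cons(m(s(cons(b, b)), b, b), e), cons(m(s(cons(b, b)), b, m(s(e), cons(b, e), s(b))), b))  →  m(s(cons(b, b)), cons(m(s(cons(b, b)), b, b), e), cons(m(s(cons(b, b)), b, m(s(e), cons(b, e), s(b))), b))   [R5 at 1.1]
3. m(s(cons(b, b)), cons(m(s(cons(b, b)), b, b), e), cons(m(s(cons(b, b)), b, m(s(e), cons(b, e), s(b))), b))  →  cons(m(s(cons(b, b)), b, b), e)   [R5 at ε]
4. cons(m(s(cons(b, b)), b, b), e)  →  cons(b, e)   [R5 at 1]

cons(b, e)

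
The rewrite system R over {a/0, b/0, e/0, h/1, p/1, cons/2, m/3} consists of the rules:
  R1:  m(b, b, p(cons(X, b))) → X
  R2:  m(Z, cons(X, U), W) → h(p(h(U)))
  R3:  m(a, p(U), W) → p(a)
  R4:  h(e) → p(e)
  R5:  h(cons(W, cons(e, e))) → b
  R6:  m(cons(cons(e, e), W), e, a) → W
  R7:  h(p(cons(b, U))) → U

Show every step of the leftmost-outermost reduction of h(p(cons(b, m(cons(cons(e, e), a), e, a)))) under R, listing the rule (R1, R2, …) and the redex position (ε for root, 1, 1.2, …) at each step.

a

1. h(p(cons(b, m(cons(cons(e, e), a), e, a))))  →  m(cons(cons(e, e), a), e, a)   [R7 at ε]
2. m(cons(cons(e, e), a), e, a)  →  a   [R6 at ε]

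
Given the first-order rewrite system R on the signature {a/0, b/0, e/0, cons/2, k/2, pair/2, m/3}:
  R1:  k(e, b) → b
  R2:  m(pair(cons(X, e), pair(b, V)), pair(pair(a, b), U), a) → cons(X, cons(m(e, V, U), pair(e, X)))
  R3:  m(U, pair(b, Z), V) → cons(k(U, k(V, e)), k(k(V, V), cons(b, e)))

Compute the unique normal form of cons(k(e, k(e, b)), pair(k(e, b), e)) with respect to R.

cons(b, pair(b, e))

1. cons(k(e, k(e, b)), pair(k(e, b), e))  →  cons(k(e, b), pair(k(e, b), e))   [R1 at 1.2]
2. cons(k(e, b), pair(k(e, b), e))  →  cons(b, pair(k(e, b), e))   [R1 at 1]
3. cons(b, pair(k(e, b), e))  →  cons(b, pair(b, e))   [R1 at 2.1]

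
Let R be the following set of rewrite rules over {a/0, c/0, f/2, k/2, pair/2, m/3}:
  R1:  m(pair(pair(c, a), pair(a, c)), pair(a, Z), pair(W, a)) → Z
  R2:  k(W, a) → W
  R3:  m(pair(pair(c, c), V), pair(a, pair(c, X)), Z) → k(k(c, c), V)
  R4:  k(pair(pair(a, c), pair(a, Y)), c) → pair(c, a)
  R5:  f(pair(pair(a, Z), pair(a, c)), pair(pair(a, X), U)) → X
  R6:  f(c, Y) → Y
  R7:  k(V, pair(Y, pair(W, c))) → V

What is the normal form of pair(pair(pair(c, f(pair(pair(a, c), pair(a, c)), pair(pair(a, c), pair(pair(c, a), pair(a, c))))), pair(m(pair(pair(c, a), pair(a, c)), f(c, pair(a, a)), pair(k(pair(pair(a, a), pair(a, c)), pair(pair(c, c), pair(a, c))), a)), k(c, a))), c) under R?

pair(pair(pair(c, c), pair(a, c)), c)

1. pair(pair(pair(c, f(pair(pair(a, c), pair(a, c)), pair(pair(a, c), pair(pair(c, a), pair(a, c))))), pair(m(pair(pair(c, a), pair(a, c)), f(c, pair(a, a)), pair(k(pair(pair(a, a), pair(a, c)), pair(pair(c, c), pair(a, c))), a)), k(c, a))), c)  →  pair(pair(pair(c, c), pair(m(pair(pair(c, a), pair(a, c)), f(c, pair(a, a)), pair(k(pair(pair(a, a), pair(a, c)), pair(pair(c, c), pair(a, c))), a)), k(c, a))), c)   [R5 at 1.1.2]
2. pair(pair(pair(c, c), pair(m(pair(pair(c, a), pair(a, c)), f(c, pair(a, a)), pair(k(pair(pair(a, a), pair(a, c)), pair(pair(c, c), pair(a, c))), a)), k(c, a))), c)  →  pair(pair(pair(c, c), pair(m(pair(pair(c, a), pair(a, c)), pair(a, a), pair(k(pair(pair(a, a), pair(a, c)), pair(pair(c, c), pair(a, c))), a)), k(c, a))), c)   [R6 at 1.2.1.2]
3. pair(pair(pair(c, c), pair(m(pair(pair(c, a), pair(a, c)), pair(a, a), pair(k(pair(pair(a, a), pair(a, c)), pair(pair(c, c), pair(a, c))), a)), k(c, a))), c)  →  pair(pair(pair(c, c), pair(a, k(c, a))), c)   [R1 at 1.2.1]
4. pair(pair(pair(c, c), pair(a, k(c, a))), c)  →  pair(pair(pair(c, c), pair(a, c)), c)   [R2 at 1.2.2]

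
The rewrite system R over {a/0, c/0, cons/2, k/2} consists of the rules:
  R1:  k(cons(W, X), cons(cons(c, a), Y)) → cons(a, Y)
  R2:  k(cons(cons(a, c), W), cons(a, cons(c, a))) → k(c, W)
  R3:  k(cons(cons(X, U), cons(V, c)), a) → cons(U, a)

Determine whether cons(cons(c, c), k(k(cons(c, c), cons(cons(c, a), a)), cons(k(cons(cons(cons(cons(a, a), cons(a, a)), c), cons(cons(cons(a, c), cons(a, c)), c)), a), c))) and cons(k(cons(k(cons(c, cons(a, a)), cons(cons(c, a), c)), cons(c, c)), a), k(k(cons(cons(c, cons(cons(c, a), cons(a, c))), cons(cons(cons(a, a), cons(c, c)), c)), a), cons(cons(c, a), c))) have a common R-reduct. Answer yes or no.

Reduce t₁ = cons(cons(c, c), k(k(cons(c, c), cons(cons(c, a), a)), cons(k(cons(cons(cons(cons(a, a), cons(a, a)), c), cons(cons(cons(a, c), cons(a, c)), c)), a), c))):
1. cons(cons(c, c), k(k(cons(c, c), cons(cons(c, a), a)), cons(k(cons(cons(cons(cons(a, a), cons(a, a)), c), cons(cons(cons(a, c), cons(a, c)), c)), a), c)))  →  cons(cons(c, c), k(cons(a, a), cons(k(cons(cons(cons(cons(a, a), cons(a, a)), c), cons(cons(cons(a, c), cons(a, c)), c)), a), c)))   [R1 at 2.1]
2. cons(cons(c, c), k(cons(a, a), cons(k(cons(cons(cons(cons(a, a), cons(a, a)), c), cons(cons(cons(a, c), cons(a, c)), c)), a), c)))  →  cons(cons(c, c), k(cons(a, a), cons(cons(c, a), c)))   [R3 at 2.2.1]
3. cons(cons(c, c), k(cons(a, a), cons(cons(c, a), c)))  →  cons(cons(c, c), cons(a, c))   [R1 at 2]

Reduce t₂ = cons(k(cons(k(cons(c, cons(a, a)), cons(cons(c, a), c)), cons(c, c)), a), k(k(cons(cons(c, cons(cons(c, a), cons(a, c))), cons(cons(cons(a, a), cons(c, c)), c)), a), cons(cons(c, a), c))):
1. cons(k(cons(k(cons(c, cons(a, a)), cons(cons(c, a), c)), cons(c, c)), a), k(k(cons(cons(c, cons(cons(c, a), cons(a, c))), cons(cons(cons(a, a), cons(c, c)), c)), a), cons(cons(c, a), c)))  →  cons(k(cons(cons(a, c), cons(c, c)), a), k(k(cons(cons(c, cons(cons(c, a), cons(a, c))), cons(cons(cons(a, a), cons(c, c)), c)), a), cons(cons(c, a), c)))   [R1 at 1.1.1]
2. cons(k(cons(cons(a, c), cons(c, c)), a), k(k(cons(cons(c, cons(cons(c, a), cons(a, c))), cons(cons(cons(a, a), cons(c, c)), c)), a), cons(cons(c, a), c)))  →  cons(cons(c, a), k(k(cons(cons(c, cons(cons(c, a), cons(a, c))), cons(cons(cons(a, a), cons(c, c)), c)), a), cons(cons(c, a), c)))   [R3 at 1]
3. cons(cons(c, a), k(k(cons(cons(c, cons(cons(c, a), cons(a, c))), cons(cons(cons(a, a), cons(c, c)), c)), a), cons(cons(c, a), c)))  →  cons(cons(c, a), k(cons(cons(cons(c, a), cons(a, c)), a), cons(cons(c, a), c)))   [R3 at 2.1]
4. cons(cons(c, a), k(cons(cons(cons(c, a), cons(a, c)), a), cons(cons(c, a), c)))  →  cons(cons(c, a), cons(a, c))   [R1 at 2]

no — NF(t₁) = cons(cons(c, c), cons(a, c)), NF(t₂) = cons(cons(c, a), cons(a, c))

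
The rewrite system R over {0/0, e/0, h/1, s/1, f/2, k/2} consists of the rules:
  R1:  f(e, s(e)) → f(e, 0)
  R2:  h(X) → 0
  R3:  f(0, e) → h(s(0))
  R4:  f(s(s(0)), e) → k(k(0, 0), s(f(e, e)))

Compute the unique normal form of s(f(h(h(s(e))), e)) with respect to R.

s(0)

1. s(f(h(h(s(e))), e))  →  s(f(0, e))   [R2 at 1.1]
2. s(f(0, e))  →  s(h(s(0)))   [R3 at 1]
3. s(h(s(0)))  →  s(0)   [R2 at 1]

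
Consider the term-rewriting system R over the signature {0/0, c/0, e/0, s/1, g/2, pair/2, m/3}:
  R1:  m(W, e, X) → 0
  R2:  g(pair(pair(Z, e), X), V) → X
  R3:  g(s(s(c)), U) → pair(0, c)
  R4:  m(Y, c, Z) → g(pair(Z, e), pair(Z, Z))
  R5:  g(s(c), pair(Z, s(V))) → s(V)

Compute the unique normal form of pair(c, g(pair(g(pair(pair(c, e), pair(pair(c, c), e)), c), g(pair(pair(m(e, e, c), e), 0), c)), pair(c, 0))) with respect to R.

1. pair(c, g(pair(g(pair(pair(c, e), pair(pair(c, c), e)), c), g(pair(pair(m(e, e, c), e), 0), c)), pair(c, 0)))  →  pair(c, g(pair(pair(pair(c, c), e), g(pair(pair(m(e, e, c), e), 0), c)), pair(c, 0)))   [R2 at 2.1.1]
2. pair(c, g(pair(pair(pair(c, c), e), g(pair(pair(m(e, e, c), e), 0), c)), pair(c, 0)))  →  pair(c, g(pair(pair(m(e, e, c), e), 0), c))   [R2 at 2]
3. pair(c, g(pair(pair(m(e, e, c), e), 0), c))  →  pair(c, 0)   [R2 at 2]

pair(c, 0)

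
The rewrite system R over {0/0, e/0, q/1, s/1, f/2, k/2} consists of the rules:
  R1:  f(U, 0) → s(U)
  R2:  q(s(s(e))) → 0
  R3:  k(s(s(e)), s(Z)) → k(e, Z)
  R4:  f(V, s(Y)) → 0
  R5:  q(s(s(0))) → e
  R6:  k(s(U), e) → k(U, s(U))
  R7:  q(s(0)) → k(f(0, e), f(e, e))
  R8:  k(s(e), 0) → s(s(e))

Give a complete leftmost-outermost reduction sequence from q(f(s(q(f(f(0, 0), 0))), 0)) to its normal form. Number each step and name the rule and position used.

1. q(f(s(q(f(f(0, 0), 0))), 0))  →  q(s(s(q(f(f(0, 0), 0)))))   [R1 at 1]
2. q(s(s(q(f(f(0, 0), 0)))))  →  q(s(s(q(s(f(0, 0))))))   [R1 at 1.1.1.1]
3. q(s(s(q(s(f(0, 0))))))  →  q(s(s(q(s(s(0))))))   [R1 at 1.1.1.1.1]
4. q(s(s(q(s(s(0))))))  →  q(s(s(e)))   [R5 at 1.1.1]
5. q(s(s(e)))  →  0   [R2 at ε]

0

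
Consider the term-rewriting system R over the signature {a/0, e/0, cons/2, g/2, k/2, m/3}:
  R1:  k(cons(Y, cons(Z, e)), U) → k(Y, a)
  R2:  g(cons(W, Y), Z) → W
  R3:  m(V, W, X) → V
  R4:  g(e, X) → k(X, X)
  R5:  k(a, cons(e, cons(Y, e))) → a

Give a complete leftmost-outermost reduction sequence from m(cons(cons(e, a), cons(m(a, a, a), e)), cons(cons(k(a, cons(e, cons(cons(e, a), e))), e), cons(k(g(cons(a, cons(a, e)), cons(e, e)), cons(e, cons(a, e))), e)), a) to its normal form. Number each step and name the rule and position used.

1. m(cons(cons(e, a), cons(m(a, a, a), e)), cons(cons(k(a, cons(e, cons(cons(e, a), e))), e), cons(k(g(cons(a, cons(a, e)), cons(e, e)), cons(e, cons(a, e))), e)), a)  →  cons(cons(e, a), cons(m(a, a, a), e))   [R3 at ε]
2. cons(cons(e, a), cons(m(a, a, a), e))  →  cons(cons(e, a), cons(a, e))   [R3 at 2.1]

cons(cons(e, a), cons(a, e))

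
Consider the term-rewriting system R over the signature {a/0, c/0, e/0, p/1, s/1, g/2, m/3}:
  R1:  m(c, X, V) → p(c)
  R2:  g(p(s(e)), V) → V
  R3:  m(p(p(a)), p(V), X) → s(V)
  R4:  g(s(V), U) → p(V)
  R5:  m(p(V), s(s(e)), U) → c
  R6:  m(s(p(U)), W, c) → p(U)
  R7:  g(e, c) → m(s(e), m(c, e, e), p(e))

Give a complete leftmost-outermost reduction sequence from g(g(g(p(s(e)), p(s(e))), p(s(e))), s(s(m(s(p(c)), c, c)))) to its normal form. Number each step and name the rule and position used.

s(s(p(c)))

1. g(g(g(p(s(e)), p(s(e))), p(s(e))), s(s(m(s(p(c)), c, c))))  →  g(g(p(s(e)), p(s(e))), s(s(m(s(p(c)), c, c))))   [R2 at 1.1]
2. g(g(p(s(e)), p(s(e))), s(s(m(s(p(c)), c, c))))  →  g(p(s(e)), s(s(m(s(p(c)), c, c))))   [R2 at 1]
3. g(p(s(e)), s(s(m(s(p(c)), c, c))))  →  s(s(m(s(p(c)), c, c)))   [R2 at ε]
4. s(s(m(s(p(c)), c, c)))  →  s(s(p(c)))   [R6 at 1.1]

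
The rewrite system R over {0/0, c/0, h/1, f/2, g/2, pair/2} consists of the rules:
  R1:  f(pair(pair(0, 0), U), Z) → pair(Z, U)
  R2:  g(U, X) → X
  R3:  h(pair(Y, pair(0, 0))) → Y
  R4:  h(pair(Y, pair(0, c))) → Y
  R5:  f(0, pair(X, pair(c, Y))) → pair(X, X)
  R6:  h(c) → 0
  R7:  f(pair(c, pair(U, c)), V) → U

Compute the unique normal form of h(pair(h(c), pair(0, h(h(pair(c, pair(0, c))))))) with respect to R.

0

1. h(pair(h(c), pair(0, h(h(pair(c, pair(0, c)))))))  →  h(pair(0, pair(0, h(h(pair(c, pair(0, c)))))))   [R6 at 1.1]
2. h(pair(0, pair(0, h(h(pair(c, pair(0, c)))))))  →  h(pair(0, pair(0, h(c))))   [R4 at 1.2.2.1]
3. h(pair(0, pair(0, h(c))))  →  h(pair(0, pair(0, 0)))   [R6 at 1.2.2]
4. h(pair(0, pair(0, 0)))  →  0   [R3 at ε]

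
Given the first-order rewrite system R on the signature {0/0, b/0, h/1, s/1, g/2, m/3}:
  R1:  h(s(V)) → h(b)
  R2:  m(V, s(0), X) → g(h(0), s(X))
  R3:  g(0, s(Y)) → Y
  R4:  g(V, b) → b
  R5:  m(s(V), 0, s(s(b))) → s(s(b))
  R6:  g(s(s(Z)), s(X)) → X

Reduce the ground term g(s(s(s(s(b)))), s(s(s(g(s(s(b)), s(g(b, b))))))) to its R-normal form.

s(s(b))

1. g(s(s(s(s(b)))), s(s(s(g(s(s(b)), s(g(b, b)))))))  →  s(s(g(s(s(b)), s(g(b, b)))))   [R6 at ε]
2. s(s(g(s(s(b)), s(g(b, b)))))  →  s(s(g(b, b)))   [R6 at 1.1]
3. s(s(g(b, b)))  →  s(s(b))   [R4 at 1.1]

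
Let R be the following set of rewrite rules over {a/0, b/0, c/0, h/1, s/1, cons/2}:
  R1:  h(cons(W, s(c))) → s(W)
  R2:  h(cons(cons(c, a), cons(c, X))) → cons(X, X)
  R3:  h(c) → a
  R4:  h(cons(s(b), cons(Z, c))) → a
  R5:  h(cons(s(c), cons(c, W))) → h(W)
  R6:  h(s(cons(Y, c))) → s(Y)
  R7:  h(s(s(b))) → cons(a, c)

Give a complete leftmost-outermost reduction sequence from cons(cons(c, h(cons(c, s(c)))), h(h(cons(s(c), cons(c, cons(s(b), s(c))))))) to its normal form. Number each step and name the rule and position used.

cons(cons(c, s(c)), cons(a, c))

1. cons(cons(c, h(cons(c, s(c)))), h(h(cons(s(c), cons(c, cons(s(b), s(c)))))))  →  cons(cons(c, s(c)), h(h(cons(s(c), cons(c, cons(s(b), s(c)))))))   [R1 at 1.2]
2. cons(cons(c, s(c)), h(h(cons(s(c), cons(c, cons(s(b), s(c)))))))  →  cons(cons(c, s(c)), h(h(cons(s(b), s(c)))))   [R5 at 2.1]
3. cons(cons(c, s(c)), h(h(cons(s(b), s(c)))))  →  cons(cons(c, s(c)), h(s(s(b))))   [R1 at 2.1]
4. cons(cons(c, s(c)), h(s(s(b))))  →  cons(cons(c, s(c)), cons(a, c))   [R7 at 2]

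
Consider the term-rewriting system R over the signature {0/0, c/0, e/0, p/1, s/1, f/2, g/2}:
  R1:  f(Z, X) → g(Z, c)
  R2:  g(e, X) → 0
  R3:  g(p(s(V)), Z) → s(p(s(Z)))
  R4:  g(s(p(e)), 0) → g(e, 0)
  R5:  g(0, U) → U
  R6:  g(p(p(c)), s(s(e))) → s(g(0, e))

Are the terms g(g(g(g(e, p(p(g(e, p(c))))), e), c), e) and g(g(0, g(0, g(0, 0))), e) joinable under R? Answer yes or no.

yes — NF(t₁) = e, NF(t₂) = e

Reduce t₁ = g(g(g(g(e, p(p(g(e, p(c))))), e), c), e):
1. g(g(g(g(e, p(p(g(e, p(c))))), e), c), e)  →  g(g(g(0, e), c), e)   [R2 at 1.1.1]
2. g(g(g(0, e), c), e)  →  g(g(e, c), e)   [R5 at 1.1]
3. g(g(e, c), e)  →  g(0, e)   [R2 at 1]
4. g(0, e)  →  e   [R5 at ε]

Reduce t₂ = g(g(0, g(0, g(0, 0))), e):
1. g(g(0, g(0, g(0, 0))), e)  →  g(g(0, g(0, 0)), e)   [R5 at 1]
2. g(g(0, g(0, 0)), e)  →  g(g(0, 0), e)   [R5 at 1]
3. g(g(0, 0), e)  →  g(0, e)   [R5 at 1]
4. g(0, e)  →  e   [R5 at ε]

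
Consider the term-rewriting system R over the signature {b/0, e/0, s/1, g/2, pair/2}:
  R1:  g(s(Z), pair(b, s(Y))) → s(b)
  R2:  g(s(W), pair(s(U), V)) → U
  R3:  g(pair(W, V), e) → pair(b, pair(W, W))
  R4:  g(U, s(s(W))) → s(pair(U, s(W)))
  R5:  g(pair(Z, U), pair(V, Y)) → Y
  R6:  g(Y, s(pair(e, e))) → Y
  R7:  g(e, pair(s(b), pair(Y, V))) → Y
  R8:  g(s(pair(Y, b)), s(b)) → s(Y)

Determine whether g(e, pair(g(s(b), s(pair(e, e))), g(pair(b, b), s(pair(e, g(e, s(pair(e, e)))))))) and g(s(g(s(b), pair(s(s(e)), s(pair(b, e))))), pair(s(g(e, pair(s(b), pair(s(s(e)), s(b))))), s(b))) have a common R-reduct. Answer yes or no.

no — NF(t₁) = b, NF(t₂) = s(s(e))

Reduce t₁ = g(e, pair(g(s(b), s(pair(e, e))), g(pair(b, b), s(pair(e, g(e, s(pair(e, e)))))))):
1. g(e, pair(g(s(b), s(pair(e, e))), g(pair(b, b), s(pair(e, g(e, s(pair(e, e))))))))  →  g(e, pair(s(b), g(pair(b, b), s(pair(e, g(e, s(pair(e, e))))))))   [R6 at 2.1]
2. g(e, pair(s(b), g(pair(b, b), s(pair(e, g(e, s(pair(e, e))))))))  →  g(e, pair(s(b), g(pair(b, b), s(pair(e, e)))))   [R6 at 2.2.2.1.2]
3. g(e, pair(s(b), g(pair(b, b), s(pair(e, e)))))  →  g(e, pair(s(b), pair(b, b)))   [R6 at 2.2]
4. g(e, pair(s(b), pair(b, b)))  →  b   [R7 at ε]

Reduce t₂ = g(s(g(s(b), pair(s(s(e)), s(pair(b, e))))), pair(s(g(e, pair(s(b), pair(s(s(e)), s(b))))), s(b))):
1. g(s(g(s(b), pair(s(s(e)), s(pair(b, e))))), pair(s(g(e, pair(s(b), pair(s(s(e)), s(b))))), s(b)))  →  g(e, pair(s(b), pair(s(s(e)), s(b))))   [R2 at ε]
2. g(e, pair(s(b), pair(s(s(e)), s(b))))  →  s(s(e))   [R7 at ε]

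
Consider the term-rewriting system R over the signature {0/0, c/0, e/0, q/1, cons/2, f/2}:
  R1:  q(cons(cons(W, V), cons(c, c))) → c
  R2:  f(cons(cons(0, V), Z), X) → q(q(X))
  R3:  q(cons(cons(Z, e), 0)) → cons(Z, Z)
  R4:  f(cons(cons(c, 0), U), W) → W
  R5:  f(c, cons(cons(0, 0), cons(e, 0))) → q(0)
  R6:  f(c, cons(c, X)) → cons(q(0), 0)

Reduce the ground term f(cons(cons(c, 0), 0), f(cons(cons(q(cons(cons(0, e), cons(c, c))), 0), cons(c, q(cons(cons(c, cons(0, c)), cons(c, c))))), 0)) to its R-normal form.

1. f(cons(cons(c, 0), 0), f(cons(cons(q(cons(cons(0, e), cons(c, c))), 0), cons(c, q(cons(cons(c, cons(0, c)), cons(c, c))))), 0))  →  f(cons(cons(q(cons(cons(0, e), cons(c, c))), 0), cons(c, q(cons(cons(c, cons(0, c)), cons(c, c))))), 0)   [R4 at ε]
2. f(cons(cons(q(cons(cons(0, e), cons(c, c))), 0), cons(c, q(cons(cons(c, cons(0, c)), cons(c, c))))), 0)  →  f(cons(cons(c, 0), cons(c, q(cons(cons(c, cons(0, c)), cons(c, c))))), 0)   [R1 at 1.1.1]
3. f(cons(cons(c, 0), cons(c, q(cons(cons(c, cons(0, c)), cons(c, c))))), 0)  →  0   [R4 at ε]

0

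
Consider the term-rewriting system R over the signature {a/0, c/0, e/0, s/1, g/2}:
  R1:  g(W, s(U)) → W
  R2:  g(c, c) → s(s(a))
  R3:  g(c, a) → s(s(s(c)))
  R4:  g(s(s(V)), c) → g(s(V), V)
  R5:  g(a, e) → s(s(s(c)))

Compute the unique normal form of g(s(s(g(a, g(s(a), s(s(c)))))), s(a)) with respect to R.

s(s(a))

1. g(s(s(g(a, g(s(a), s(s(c)))))), s(a))  →  s(s(g(a, g(s(a), s(s(c))))))   [R1 at ε]
2. s(s(g(a, g(s(a), s(s(c))))))  →  s(s(g(a, s(a))))   [R1 at 1.1.2]
3. s(s(g(a, s(a))))  →  s(s(a))   [R1 at 1.1]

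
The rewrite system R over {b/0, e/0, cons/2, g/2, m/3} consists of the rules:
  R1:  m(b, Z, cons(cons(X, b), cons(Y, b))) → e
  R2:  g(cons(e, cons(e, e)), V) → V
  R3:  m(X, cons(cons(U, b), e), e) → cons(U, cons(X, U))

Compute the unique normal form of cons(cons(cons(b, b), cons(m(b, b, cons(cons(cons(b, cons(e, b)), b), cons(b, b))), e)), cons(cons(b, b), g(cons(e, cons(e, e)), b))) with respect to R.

1. cons(cons(cons(b, b), cons(m(b, b, cons(cons(cons(b, cons(e, b)), b), cons(b, b))), e)), cons(cons(b, b), g(cons(e, cons(e, e)), b)))  →  cons(cons(cons(b, b), cons(e, e)), cons(cons(b, b), g(cons(e, cons(e, e)), b)))   [R1 at 1.2.1]
2. cons(cons(cons(b, b), cons(e, e)), cons(cons(b, b), g(cons(e, cons(e, e)), b)))  →  cons(cons(cons(b, b), cons(e, e)), cons(cons(b, b), b))   [R2 at 2.2]

cons(cons(cons(b, b), cons(e, e)), cons(cons(b, b), b))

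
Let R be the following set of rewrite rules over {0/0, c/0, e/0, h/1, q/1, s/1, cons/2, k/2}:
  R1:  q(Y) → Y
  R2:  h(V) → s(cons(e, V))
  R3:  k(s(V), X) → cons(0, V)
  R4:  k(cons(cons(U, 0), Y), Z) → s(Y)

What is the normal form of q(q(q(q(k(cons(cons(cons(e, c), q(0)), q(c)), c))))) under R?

1. q(q(q(q(k(cons(cons(cons(e, c), q(0)), q(c)), c)))))  →  q(q(q(k(cons(cons(cons(e, c), q(0)), q(c)), c))))   [R1 at ε]
2. q(q(q(k(cons(cons(cons(e, c), q(0)), q(c)), c))))  →  q(q(k(cons(cons(cons(e, c), q(0)), q(c)), c)))   [R1 at ε]
3. q(q(k(cons(cons(cons(e, c), q(0)), q(c)), c)))  →  q(k(cons(cons(cons(e, c), q(0)), q(c)), c))   [R1 at ε]
4. q(k(cons(cons(cons(e, c), q(0)), q(c)), c))  →  k(cons(cons(cons(e, c), q(0)), q(c)), c)   [R1 at ε]
5. k(cons(cons(cons(e, c), q(0)), q(c)), c)  →  k(cons(cons(cons(e, c), 0), q(c)), c)   [R1 at 1.1.2]
6. k(cons(cons(cons(e, c), 0), q(c)), c)  →  s(q(c))   [R4 at ε]
7. s(q(c))  →  s(c)   [R1 at 1]

s(c)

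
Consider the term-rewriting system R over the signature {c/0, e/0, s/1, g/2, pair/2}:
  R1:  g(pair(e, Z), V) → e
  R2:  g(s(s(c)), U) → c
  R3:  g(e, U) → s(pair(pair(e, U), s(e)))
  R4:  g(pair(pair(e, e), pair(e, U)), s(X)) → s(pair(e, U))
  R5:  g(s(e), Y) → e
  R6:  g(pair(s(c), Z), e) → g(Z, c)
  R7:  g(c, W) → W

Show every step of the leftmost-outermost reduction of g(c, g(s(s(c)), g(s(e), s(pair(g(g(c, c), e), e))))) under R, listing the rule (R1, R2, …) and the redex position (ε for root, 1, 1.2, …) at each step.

1. g(c, g(s(s(c)), g(s(e), s(pair(g(g(c, c), e), e)))))  →  g(s(s(c)), g(s(e), s(pair(g(g(c, c), e), e))))   [R7 at ε]
2. g(s(s(c)), g(s(e), s(pair(g(g(c, c), e), e))))  →  c   [R2 at ε]

c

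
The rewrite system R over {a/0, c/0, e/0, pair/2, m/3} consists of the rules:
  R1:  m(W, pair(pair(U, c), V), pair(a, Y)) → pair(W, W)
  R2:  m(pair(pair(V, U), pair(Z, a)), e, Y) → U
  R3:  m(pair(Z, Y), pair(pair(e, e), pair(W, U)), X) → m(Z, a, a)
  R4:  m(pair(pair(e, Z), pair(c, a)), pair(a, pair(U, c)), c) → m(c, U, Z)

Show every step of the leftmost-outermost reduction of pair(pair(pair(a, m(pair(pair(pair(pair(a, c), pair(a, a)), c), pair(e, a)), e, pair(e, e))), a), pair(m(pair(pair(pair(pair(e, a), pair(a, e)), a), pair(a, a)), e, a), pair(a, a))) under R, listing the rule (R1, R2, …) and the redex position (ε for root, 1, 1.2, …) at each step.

1. pair(pair(pair(a, m(pair(pair(pair(pair(a, c), pair(a, a)), c), pair(e, a)), e, pair(e, e))), a), pair(m(pair(pair(pair(pair(e, a), pair(a, e)), a), pair(a, a)), e, a), pair(a, a)))  →  pair(pair(pair(a, c), a), pair(m(pair(pair(pair(pair(e, a), pair(a, e)), a), pair(a, a)), e, a), pair(a, a)))   [R2 at 1.1.2]
2. pair(pair(pair(a, c), a), pair(m(pair(pair(pair(pair(e, a), pair(a, e)), a), pair(a, a)), e, a), pair(a, a)))  →  pair(pair(pair(a, c), a), pair(a, pair(a, a)))   [R2 at 2.1]

pair(pair(pair(a, c), a), pair(a, pair(a, a)))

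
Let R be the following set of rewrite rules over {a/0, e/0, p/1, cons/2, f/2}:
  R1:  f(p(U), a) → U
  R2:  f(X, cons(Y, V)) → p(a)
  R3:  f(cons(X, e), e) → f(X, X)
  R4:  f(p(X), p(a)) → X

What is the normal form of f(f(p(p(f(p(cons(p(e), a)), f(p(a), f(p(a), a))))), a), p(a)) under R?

1. f(f(p(p(f(p(cons(p(e), a)), f(p(a), f(p(a), a))))), a), p(a))  →  f(p(f(p(cons(p(e), a)), f(p(a), f(p(a), a)))), p(a))   [R1 at 1]
2. f(p(f(p(cons(p(e), a)), f(p(a), f(p(a), a)))), p(a))  →  f(p(cons(p(e), a)), f(p(a), f(p(a), a)))   [R4 at ε]
3. f(p(cons(p(e), a)), f(p(a), f(p(a), a)))  →  f(p(cons(p(e), a)), f(p(a), a))   [R1 at 2.2]
4. f(p(cons(p(e), a)), f(p(a), a))  →  f(p(cons(p(e), a)), a)   [R1 at 2]
5. f(p(cons(p(e), a)), a)  →  cons(p(e), a)   [R1 at ε]

cons(p(e), a)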